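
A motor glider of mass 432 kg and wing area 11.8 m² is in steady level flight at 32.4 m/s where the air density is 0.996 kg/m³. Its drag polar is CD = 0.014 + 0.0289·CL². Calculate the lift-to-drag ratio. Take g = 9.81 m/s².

L/D = 24.9

Weight W = mg = 432 × 9.81 = 4237.9 N; in level flight L = W.
q = ½ρv² = ½ × 0.996 × 32.4² = 522.8 Pa.
CL = 2W/(ρv²S) = 2×4237.9/(0.996×32.4²×11.8) = 0.687.
CD = 0.014 + 0.0289 × 0.687² = 0.02764.
L/D = CL/CD = 0.687 / 0.02764 = 24.9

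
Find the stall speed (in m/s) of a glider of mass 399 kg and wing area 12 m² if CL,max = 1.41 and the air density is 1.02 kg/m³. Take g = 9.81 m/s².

Weight W = mg = 399 × 9.81 = 3914 N.
From L = ½ρV²S·CL,max = W: V_stall = √(2W/(ρSCL,max)) = √(2·3914/(1.02·12·1.41))
V_stall = √453.6 = 21.3 m/s

V_stall = 21.3 m/s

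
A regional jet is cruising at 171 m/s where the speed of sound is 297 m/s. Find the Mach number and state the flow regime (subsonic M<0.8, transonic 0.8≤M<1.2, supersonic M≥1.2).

M = 0.576 (subsonic)

M = v/a = 171 / 297 = 0.576
M = 0.576 → subsonic.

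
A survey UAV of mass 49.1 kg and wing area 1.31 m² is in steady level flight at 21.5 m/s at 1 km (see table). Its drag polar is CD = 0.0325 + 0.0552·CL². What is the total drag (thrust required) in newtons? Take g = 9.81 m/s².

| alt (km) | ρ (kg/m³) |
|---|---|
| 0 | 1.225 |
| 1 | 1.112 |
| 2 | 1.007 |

D = 49 N

At 1 km, from the table: ρ = 1.112 kg/m³.
In steady level flight, lift balances weight: W = mg = 49.1 × 9.81 = 481.67 N.
Dynamic pressure q = 0.5 × 1.112 × 21.5² = 257 Pa.
CL = 2W/(ρv²S) = 2×481.67/(1.112×21.5²×1.31) = 1.431.
CD = 0.0325 + 0.0552 × 1.431² = 0.1455.
D = q·S·CD = 257 × 1.31 × 0.1455 = 48.98 N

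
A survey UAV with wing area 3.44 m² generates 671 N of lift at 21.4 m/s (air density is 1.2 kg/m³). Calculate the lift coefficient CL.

CL = 0.71

From L = ½ρv²S·CL, rearranging gives CL = 2L/(ρv²S).
CL = 2 × 671 / (1.2 × 21.4² × 3.44) = 0.71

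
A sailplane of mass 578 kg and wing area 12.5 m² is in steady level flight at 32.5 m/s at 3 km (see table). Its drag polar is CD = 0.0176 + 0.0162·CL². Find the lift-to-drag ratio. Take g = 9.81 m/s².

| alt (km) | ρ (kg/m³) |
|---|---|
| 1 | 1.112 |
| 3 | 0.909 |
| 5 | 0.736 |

L/D = 29.5

At 3 km, from the table: ρ = 0.909 kg/m³.
In steady level flight, lift balances weight: W = mg = 578 × 9.81 = 5670.2 N.
q = ½ρv² = ½ × 0.909 × 32.5² = 480.1 Pa.
Required CL = L/(qS) = 5670.2/(480.1·12.5) = 0.9449.
CD = 0.0176 + 0.0162 × 0.9449² = 0.03206.
L/D = CL/CD = 0.9449 / 0.03206 = 29.5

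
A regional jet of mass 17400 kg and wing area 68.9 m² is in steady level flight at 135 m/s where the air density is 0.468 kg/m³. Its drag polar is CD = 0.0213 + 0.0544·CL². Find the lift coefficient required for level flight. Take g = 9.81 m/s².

CL = 0.581

Weight W = mg = 17400 × 9.81 = 1.7069×10^5 N; in level flight L = W.
Dynamic pressure q = 0.5 × 0.468 × 135² = 4265 Pa.
Required CL = L/(qS) = 1.7069×10^5/(4265·68.9) = 0.5809.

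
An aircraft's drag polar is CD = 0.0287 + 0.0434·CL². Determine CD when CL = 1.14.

CD = 0.0851

CD = 0.0287 + 0.0434 × 1.14² = 0.0287 + 0.0564 = 0.0851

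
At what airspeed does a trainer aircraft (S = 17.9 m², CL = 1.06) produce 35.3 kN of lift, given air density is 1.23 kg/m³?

L = ½ρv²S·CL ⇒ v = √(2L/(ρ·S·CL))
v = √(2 × 35300 / (1.23 × 17.9 × 1.06)) = √3025 = 55 m/s

v = 55 m/s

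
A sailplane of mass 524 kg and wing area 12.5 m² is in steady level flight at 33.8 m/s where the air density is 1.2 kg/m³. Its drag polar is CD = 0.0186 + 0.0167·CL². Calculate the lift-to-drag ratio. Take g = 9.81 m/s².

Weight W = mg = 524 × 9.81 = 5140.4 N; in level flight L = W.
q = ½ρv² = ½ × 1.2 × 33.8² = 685.5 Pa.
CL = W/(q·S) = 5140.4 / (685.5 × 12.5) = 0.5999.
CD = 0.0186 + 0.0167 × 0.5999² = 0.02461.
L/D = CL/CD = 0.5999 / 0.02461 = 24.4

L/D = 24.4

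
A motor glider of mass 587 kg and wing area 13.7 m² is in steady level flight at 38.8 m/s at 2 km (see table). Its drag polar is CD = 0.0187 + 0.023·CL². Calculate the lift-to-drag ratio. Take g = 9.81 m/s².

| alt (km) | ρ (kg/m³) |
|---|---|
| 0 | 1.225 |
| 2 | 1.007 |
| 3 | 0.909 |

L/D = 21.5

At 2 km, from the table: ρ = 1.007 kg/m³.
Weight W = mg = 587 × 9.81 = 5758.5 N; in level flight L = W.
Dynamic pressure q = 0.5 × 1.007 × 38.8² = 758 Pa.
CL = 2W/(ρv²S) = 2×5758.5/(1.007×38.8²×13.7) = 0.5545.
CD = 0.0187 + 0.023 × 0.5545² = 0.02577.
L/D = CL/CD = 0.5545 / 0.02577 = 21.5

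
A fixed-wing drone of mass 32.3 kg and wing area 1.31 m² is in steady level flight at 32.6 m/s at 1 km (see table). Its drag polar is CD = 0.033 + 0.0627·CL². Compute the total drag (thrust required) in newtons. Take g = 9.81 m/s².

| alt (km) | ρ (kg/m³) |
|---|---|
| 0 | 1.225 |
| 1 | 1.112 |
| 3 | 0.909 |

At 1 km, from the table: ρ = 1.112 kg/m³.
In steady level flight, lift balances weight: W = mg = 32.3 × 9.81 = 316.86 N.
Dynamic pressure q = 0.5 × 1.112 × 32.6² = 590.9 Pa.
Required CL = L/(qS) = 316.86/(590.9·1.31) = 0.4093.
CD = 0.033 + 0.0627 × 0.4093² = 0.04351.
D = q·S·CD = 590.9 × 1.31 × 0.04351 = 33.68 N

D = 33.7 N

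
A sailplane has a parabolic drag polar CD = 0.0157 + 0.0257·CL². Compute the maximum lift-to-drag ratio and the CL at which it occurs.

For CD = CD0 + K·CL², (L/D)max occurs at CL* = √(CD0/K) and equals 1/(2√(K·CD0)).
(L/D)max = 1/(2√(0.0257 × 0.0157)) = 1/(2 × 0.02009) = 24.9
CL* = √(0.0157/0.0257) = 0.782

(L/D)max = 24.9, at CL = 0.782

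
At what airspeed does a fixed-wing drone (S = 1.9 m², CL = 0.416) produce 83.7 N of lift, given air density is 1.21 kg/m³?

L = ½ρv²S·CL ⇒ v = √(2L/(ρ·S·CL))
v = √(2 × 83.7 / (1.21 × 1.9 × 0.416)) = √175 = 13.2 m/s

v = 13.2 m/s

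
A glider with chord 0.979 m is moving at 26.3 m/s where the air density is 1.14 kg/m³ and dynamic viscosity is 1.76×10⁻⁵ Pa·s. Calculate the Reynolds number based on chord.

Re = ρ·v·c/μ = 1.14 × 26.3 × 0.979 / (1.76×10⁻⁵) = 1.67×10^6

Re = 1.67×10^6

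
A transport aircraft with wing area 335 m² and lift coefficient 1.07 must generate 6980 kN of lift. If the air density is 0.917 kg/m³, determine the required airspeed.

v = 206 m/s

L = ½ρv²S·CL ⇒ v = √(2L/(ρ·S·CL))
v = √(2 × 6.98×10^6 / (0.917 × 335 × 1.07)) = √42470 = 206 m/s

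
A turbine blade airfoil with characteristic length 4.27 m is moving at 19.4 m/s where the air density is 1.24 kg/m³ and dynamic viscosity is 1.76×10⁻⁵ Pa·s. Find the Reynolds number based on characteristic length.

Re = ρ·v·c/μ = 1.24 × 19.4 × 4.27 / (1.76×10⁻⁵) = 5.84×10^6

Re = 5.84×10^6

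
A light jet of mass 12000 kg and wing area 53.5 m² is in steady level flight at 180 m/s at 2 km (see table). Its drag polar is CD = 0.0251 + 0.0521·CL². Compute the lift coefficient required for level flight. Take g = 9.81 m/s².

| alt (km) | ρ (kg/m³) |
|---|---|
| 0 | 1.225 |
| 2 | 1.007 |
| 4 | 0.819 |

CL = 0.135

At 2 km, from the table: ρ = 1.007 kg/m³.
Level flight ⇒ L = W = m·g = 12000 × 9.81 = 1.1772×10^5 N.
q = ½ρv² = ½ × 1.007 × 180² = 16310 Pa.
CL = 2W/(ρv²S) = 2×1.1772×10^5/(1.007×180²×53.5) = 0.1349.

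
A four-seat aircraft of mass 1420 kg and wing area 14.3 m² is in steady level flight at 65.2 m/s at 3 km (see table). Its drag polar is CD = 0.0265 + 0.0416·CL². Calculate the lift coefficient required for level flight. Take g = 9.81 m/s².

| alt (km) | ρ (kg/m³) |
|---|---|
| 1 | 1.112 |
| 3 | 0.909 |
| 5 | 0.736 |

At 3 km, from the table: ρ = 0.909 kg/m³.
Level flight ⇒ L = W = m·g = 1420 × 9.81 = 13930 N.
q = ½ρv² = ½ × 0.909 × 65.2² = 1932 Pa.
CL = W/(q·S) = 13930 / (1932 × 14.3) = 0.5042.

CL = 0.504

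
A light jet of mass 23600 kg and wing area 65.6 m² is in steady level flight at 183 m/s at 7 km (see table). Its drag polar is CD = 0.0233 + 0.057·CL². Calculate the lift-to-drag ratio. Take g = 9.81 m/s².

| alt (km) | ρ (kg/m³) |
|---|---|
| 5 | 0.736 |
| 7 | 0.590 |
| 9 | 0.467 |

L/D = 11.7

At 7 km, from the table: ρ = 0.590 kg/m³.
Weight W = mg = 23600 × 9.81 = 2.3152×10^5 N; in level flight L = W.
Dynamic pressure q = 0.5 × 0.59 × 183² = 9879 Pa.
Required CL = L/(qS) = 2.3152×10^5/(9879·65.6) = 0.3572.
CD = 0.0233 + 0.057 × 0.3572² = 0.03057.
L/D = CL/CD = 0.3572 / 0.03057 = 11.7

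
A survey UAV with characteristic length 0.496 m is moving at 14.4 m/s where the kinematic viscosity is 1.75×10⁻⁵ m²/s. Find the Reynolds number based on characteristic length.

Re = 4.08×10^5

Re = v·c/ν = 14.4 × 0.496 / (1.75×10⁻⁵) = 4.08×10^5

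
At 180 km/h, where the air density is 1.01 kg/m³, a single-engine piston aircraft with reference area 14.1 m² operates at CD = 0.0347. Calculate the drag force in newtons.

D = 618 N

Convert speed: v = 180 km/h ÷ 3.6 = 50 m/s.
Dynamic pressure q = ½ρv² = ½ × 1.01 × 50² = 1262 Pa.
D = q·S·CD = 1262 × 14.1 × 0.0347 = 618 N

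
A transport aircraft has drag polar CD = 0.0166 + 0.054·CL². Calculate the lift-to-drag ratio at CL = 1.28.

L/D = 12.2

CD = 0.0166 + 0.054 × 1.28² = 0.1051
L/D = CL/CD = 1.28 / 0.1051 = 12.2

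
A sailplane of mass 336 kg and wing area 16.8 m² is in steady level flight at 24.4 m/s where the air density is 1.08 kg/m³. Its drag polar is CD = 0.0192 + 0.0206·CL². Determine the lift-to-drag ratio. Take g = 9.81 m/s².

L/D = 22.7

In steady level flight, lift balances weight: W = mg = 336 × 9.81 = 3296.2 N.
q = ½ρv² = ½ × 1.08 × 24.4² = 321.5 Pa.
CL = W/(q·S) = 3296.2 / (321.5 × 16.8) = 0.6103.
CD = 0.0192 + 0.0206 × 0.6103² = 0.02687.
L/D = CL/CD = 0.6103 / 0.02687 = 22.7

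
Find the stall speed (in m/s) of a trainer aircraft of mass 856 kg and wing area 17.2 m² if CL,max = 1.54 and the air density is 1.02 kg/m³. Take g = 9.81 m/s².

Weight W = mg = 856 × 9.81 = 8397 N.
V_stall = √(2W/(ρ·S·CL,max)) = √(2 × 8397 / (1.02 × 17.2 × 1.54))
V_stall = √621.6 = 24.9 m/s

V_stall = 24.9 m/s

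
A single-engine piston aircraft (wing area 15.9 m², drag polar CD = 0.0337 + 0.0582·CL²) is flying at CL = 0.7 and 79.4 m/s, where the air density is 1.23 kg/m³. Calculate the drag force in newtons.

D = 3840 N

CD = 0.0337 + 0.0582 × 0.7² = 0.06222
D = ½ρv²S·CD = ½ × 1.23 × 79.4² × 15.9 × 0.06222 = 3840 N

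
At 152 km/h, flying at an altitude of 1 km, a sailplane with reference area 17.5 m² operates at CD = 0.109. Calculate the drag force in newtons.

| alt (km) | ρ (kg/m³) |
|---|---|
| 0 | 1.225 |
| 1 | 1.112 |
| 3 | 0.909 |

D = 1890 N

At 1 km, from the table: ρ = 1.112 kg/m³.
Convert speed: v = 152 km/h ÷ 3.6 = 42.22 m/s.
D = ½ρv²S·CD = ½ × 1.112 × 42.22² × 17.5 × 0.109 = 1890 N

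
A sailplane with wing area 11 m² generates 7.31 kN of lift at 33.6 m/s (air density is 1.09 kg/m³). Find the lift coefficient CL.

CL = 1.08

From L = ½ρv²S·CL, rearranging gives CL = 2L/(ρv²S).
CL = 2 × 7310 / (1.09 × 33.6² × 11) = 1.08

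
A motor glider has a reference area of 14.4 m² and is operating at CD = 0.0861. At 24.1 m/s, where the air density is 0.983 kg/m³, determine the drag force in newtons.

D = ½ρv²S·CD = ½ × 0.983 × 24.1² × 14.4 × 0.0861 = 354 N

D = 354 N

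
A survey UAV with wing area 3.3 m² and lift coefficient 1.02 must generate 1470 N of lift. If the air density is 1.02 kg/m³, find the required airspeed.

L = ½ρv²S·CL ⇒ v = √(2L/(ρ·S·CL))
v = √(2 × 1470 / (1.02 × 3.3 × 1.02)) = √856.3 = 29.3 m/s

v = 29.3 m/s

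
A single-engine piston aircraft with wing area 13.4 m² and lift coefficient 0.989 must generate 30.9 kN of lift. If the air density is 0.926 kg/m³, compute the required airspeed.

L = ½ρv²S·CL ⇒ v = √(2L/(ρ·S·CL))
v = √(2 × 30900 / (0.926 × 13.4 × 0.989)) = √5036 = 71 m/s

v = 71 m/s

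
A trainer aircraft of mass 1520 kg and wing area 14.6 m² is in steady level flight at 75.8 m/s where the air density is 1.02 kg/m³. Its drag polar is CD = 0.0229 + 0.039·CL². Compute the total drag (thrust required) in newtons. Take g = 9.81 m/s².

D = 1180 N

In steady level flight, lift balances weight: W = mg = 1520 × 9.81 = 14911 N.
Dynamic pressure q = 0.5 × 1.02 × 75.8² = 2930 Pa.
CL = W/(q·S) = 14911 / (2930 × 14.6) = 0.3485.
CD = 0.0229 + 0.039 × 0.3485² = 0.02764.
D = q·S·CD = 2930 × 14.6 × 0.02764 = 1182 N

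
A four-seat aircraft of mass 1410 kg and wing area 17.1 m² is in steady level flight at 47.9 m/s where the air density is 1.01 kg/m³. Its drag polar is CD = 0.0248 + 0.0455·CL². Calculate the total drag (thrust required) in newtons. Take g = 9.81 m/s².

Level flight ⇒ L = W = m·g = 1410 × 9.81 = 13832 N.
Dynamic pressure q = 0.5 × 1.01 × 47.9² = 1159 Pa.
CL = W/(q·S) = 13832 / (1159 × 17.1) = 0.6981.
CD = 0.0248 + 0.0455 × 0.6981² = 0.04698.
D = q·S·CD = 1159 × 17.1 × 0.04698 = 930.7 N

D = 931 N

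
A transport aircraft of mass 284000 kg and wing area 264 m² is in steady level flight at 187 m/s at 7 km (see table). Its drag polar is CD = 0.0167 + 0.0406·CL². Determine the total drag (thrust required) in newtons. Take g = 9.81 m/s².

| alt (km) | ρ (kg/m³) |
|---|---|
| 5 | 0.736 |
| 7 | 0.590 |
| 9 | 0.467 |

D = 1.61×10^5 N

At 7 km, from the table: ρ = 0.590 kg/m³.
Level flight ⇒ L = W = m·g = 284000 × 9.81 = 2.786×10^6 N.
Dynamic pressure q = 0.5 × 0.59 × 187² = 10320 Pa.
CL = W/(q·S) = 2.786×10^6 / (10320 × 264) = 1.023.
CD = 0.0167 + 0.0406 × 1.023² = 0.05919.
D = q·S·CD = 10320 × 264 × 0.05919 = 1.612×10^5 N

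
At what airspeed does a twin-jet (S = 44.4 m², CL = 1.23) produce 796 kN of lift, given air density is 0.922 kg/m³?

L = ½ρv²S·CL ⇒ v = √(2L/(ρ·S·CL))
v = √(2 × 7.96×10^5 / (0.922 × 44.4 × 1.23)) = √31620 = 178 m/s

v = 178 m/s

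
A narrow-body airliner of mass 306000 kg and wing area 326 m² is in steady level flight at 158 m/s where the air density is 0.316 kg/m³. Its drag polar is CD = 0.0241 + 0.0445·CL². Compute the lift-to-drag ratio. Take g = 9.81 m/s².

L/D = 8.76

In steady level flight, lift balances weight: W = mg = 306000 × 9.81 = 3.0019×10^6 N.
Dynamic pressure q = 0.5 × 0.316 × 158² = 3944 Pa.
Required CL = L/(qS) = 3.0019×10^6/(3944·326) = 2.335.
CD = 0.0241 + 0.0445 × 2.335² = 0.2666.
L/D = CL/CD = 2.335 / 0.2666 = 8.76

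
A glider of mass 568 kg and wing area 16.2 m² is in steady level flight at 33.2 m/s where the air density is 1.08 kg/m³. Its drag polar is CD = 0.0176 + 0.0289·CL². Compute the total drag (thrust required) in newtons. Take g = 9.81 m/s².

In steady level flight, lift balances weight: W = mg = 568 × 9.81 = 5572.1 N.
q = ½ρv² = ½ × 1.08 × 33.2² = 595.2 Pa.
Required CL = L/(qS) = 5572.1/(595.2·16.2) = 0.5779.
CD = 0.0176 + 0.0289 × 0.5779² = 0.02725.
D = q·S·CD = 595.2 × 16.2 × 0.02725 = 262.8 N

D = 263 N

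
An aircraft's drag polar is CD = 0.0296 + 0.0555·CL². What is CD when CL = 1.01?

CD = 0.0862

CD = 0.0296 + 0.0555 × 1.01² = 0.0296 + 0.05662 = 0.0862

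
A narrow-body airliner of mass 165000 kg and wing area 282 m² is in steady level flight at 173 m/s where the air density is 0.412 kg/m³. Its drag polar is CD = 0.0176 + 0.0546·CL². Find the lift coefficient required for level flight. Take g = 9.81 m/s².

CL = 0.931

Weight W = mg = 165000 × 9.81 = 1.6186×10^6 N; in level flight L = W.
Dynamic pressure q = 0.5 × 0.412 × 173² = 6165 Pa.
CL = W/(q·S) = 1.6186×10^6 / (6165 × 282) = 0.931.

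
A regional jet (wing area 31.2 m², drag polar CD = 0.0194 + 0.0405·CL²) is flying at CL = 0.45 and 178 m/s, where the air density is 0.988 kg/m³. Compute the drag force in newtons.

CD = 0.0194 + 0.0405 × 0.45² = 0.0276
D = ½ρv²S·CD = ½ × 0.988 × 178² × 31.2 × 0.0276 = 13500 N

D = 13500 N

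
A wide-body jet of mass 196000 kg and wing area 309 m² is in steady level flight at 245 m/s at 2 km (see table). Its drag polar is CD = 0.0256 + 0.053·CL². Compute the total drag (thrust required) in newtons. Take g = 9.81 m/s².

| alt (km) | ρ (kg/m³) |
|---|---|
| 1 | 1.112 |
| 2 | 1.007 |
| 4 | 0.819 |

At 2 km, from the table: ρ = 1.007 kg/m³.
Level flight ⇒ L = W = m·g = 196000 × 9.81 = 1.9228×10^6 N.
q = ½ρv² = ½ × 1.007 × 245² = 30220 Pa.
Required CL = L/(qS) = 1.9228×10^6/(30220·309) = 0.2059.
CD = 0.0256 + 0.053 × 0.2059² = 0.02785.
D = q·S·CD = 30220 × 309 × 0.02785 = 2.601×10^5 N

D = 2.6×10^5 N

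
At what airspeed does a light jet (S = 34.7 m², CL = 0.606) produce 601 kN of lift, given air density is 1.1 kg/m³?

L = ½ρv²S·CL ⇒ v = √(2L/(ρ·S·CL))
v = √(2 × 6.01×10^5 / (1.1 × 34.7 × 0.606)) = √51960 = 228 m/s

v = 228 m/s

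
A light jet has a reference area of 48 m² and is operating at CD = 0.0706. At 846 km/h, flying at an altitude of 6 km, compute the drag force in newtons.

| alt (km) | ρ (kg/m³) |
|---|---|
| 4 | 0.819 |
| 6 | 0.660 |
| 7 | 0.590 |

At 6 km, from the table: ρ = 0.660 kg/m³.
Convert speed: v = 846 km/h ÷ 3.6 = 235 m/s.
Dynamic pressure q = ½ρv² = ½ × 0.66 × 235² = 18220 Pa.
D = q·S·CD = 18220 × 48 × 0.0706 = 61800 N ≈ 61.8 kN

D = 61800 N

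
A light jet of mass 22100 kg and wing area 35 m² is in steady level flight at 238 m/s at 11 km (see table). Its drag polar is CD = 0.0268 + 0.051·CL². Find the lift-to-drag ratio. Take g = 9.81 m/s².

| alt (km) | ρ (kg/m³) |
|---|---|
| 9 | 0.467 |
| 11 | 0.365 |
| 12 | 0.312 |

L/D = 13.3

At 11 km, from the table: ρ = 0.365 kg/m³.
Level flight ⇒ L = W = m·g = 22100 × 9.81 = 2.168×10^5 N.
Dynamic pressure q = 0.5 × 0.365 × 238² = 10340 Pa.
CL = 2W/(ρv²S) = 2×2.168×10^5/(0.365×238²×35) = 0.5992.
CD = 0.0268 + 0.051 × 0.5992² = 0.04511.
L/D = CL/CD = 0.5992 / 0.04511 = 13.3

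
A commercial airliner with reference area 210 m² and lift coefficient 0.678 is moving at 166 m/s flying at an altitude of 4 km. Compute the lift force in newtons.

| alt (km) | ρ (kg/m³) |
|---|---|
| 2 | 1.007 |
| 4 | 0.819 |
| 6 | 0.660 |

L = 1.61×10^6 N

At 4 km, from the table: ρ = 0.819 kg/m³.
Dynamic pressure q = ½ρv² = ½ × 0.819 × 166² = 11280 Pa.
L = q·S·CL = 11280 × 210 × 0.678 = 1.61×10^6 N ≈ 1610 kN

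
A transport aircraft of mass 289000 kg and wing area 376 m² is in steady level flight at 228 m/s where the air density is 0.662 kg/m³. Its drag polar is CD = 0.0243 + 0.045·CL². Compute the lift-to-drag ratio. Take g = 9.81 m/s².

Level flight ⇒ L = W = m·g = 289000 × 9.81 = 2.8351×10^6 N.
q = ½ρv² = ½ × 0.662 × 228² = 17210 Pa.
Required CL = L/(qS) = 2.8351×10^6/(17210·376) = 0.4382.
CD = 0.0243 + 0.045 × 0.4382² = 0.03294.
L/D = CL/CD = 0.4382 / 0.03294 = 13.3

L/D = 13.3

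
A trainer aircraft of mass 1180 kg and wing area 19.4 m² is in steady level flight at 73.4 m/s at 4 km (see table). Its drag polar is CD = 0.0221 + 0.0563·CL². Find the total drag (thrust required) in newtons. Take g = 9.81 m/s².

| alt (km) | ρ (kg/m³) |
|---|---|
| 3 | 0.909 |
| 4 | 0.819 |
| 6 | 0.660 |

D = 1120 N

At 4 km, from the table: ρ = 0.819 kg/m³.
In steady level flight, lift balances weight: W = mg = 1180 × 9.81 = 11576 N.
q = ½ρv² = ½ × 0.819 × 73.4² = 2206 Pa.
CL = 2W/(ρv²S) = 2×11576/(0.819×73.4²×19.4) = 0.2705.
CD = 0.0221 + 0.0563 × 0.2705² = 0.02622.
D = q·S·CD = 2206 × 19.4 × 0.02622 = 1122 N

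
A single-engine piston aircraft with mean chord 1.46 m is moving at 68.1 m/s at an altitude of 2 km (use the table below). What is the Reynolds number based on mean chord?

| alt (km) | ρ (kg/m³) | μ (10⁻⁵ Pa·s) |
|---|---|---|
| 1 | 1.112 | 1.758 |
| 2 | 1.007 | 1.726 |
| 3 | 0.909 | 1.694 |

At 2 km, from the table: ρ = 1.007 kg/m³, μ = 1.726×10⁻⁵ Pa·s.
Re = ρ·v·c/μ = 1.007 × 68.1 × 1.46 / (1.726×10⁻⁵) = 5.8×10^6

Re = 5.8×10^6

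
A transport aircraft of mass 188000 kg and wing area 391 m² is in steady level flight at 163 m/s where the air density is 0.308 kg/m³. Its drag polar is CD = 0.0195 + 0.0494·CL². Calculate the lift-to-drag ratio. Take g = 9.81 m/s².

Level flight ⇒ L = W = m·g = 188000 × 9.81 = 1.8443×10^6 N.
q = ½ρv² = ½ × 0.308 × 163² = 4092 Pa.
Required CL = L/(qS) = 1.8443×10^6/(4092·391) = 1.153.
CD = 0.0195 + 0.0494 × 1.153² = 0.08515.
L/D = CL/CD = 1.153 / 0.08515 = 13.5

L/D = 13.5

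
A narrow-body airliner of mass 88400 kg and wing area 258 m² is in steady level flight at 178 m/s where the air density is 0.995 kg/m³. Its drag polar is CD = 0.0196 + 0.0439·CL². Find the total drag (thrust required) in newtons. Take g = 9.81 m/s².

Level flight ⇒ L = W = m·g = 88400 × 9.81 = 8.672×10^5 N.
q = ½ρv² = ½ × 0.995 × 178² = 15760 Pa.
Required CL = L/(qS) = 8.672×10^5/(15760·258) = 0.2132.
CD = 0.0196 + 0.0439 × 0.2132² = 0.0216.
D = q·S·CD = 15760 × 258 × 0.0216 = 87830 N

D = 87800 N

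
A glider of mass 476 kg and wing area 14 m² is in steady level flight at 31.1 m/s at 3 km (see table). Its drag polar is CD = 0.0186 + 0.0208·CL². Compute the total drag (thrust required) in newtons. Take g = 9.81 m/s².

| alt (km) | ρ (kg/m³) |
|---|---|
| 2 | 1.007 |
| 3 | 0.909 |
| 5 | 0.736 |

D = 188 N

At 3 km, from the table: ρ = 0.909 kg/m³.
In steady level flight, lift balances weight: W = mg = 476 × 9.81 = 4669.6 N.
Dynamic pressure q = 0.5 × 0.909 × 31.1² = 439.6 Pa.
Required CL = L/(qS) = 4669.6/(439.6·14) = 0.7587.
CD = 0.0186 + 0.0208 × 0.7587² = 0.03057.
D = q·S·CD = 439.6 × 14 × 0.03057 = 188.2 N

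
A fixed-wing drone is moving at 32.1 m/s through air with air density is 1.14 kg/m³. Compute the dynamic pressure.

q = ½ρv² = ½ × 1.14 × 32.1² = 587 Pa

q = 587 Pa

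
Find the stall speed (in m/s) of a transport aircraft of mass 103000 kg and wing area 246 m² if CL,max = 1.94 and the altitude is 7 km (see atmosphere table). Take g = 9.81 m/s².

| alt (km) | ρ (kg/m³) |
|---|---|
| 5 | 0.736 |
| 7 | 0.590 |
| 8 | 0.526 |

At 7 km, from the table: ρ = 0.590 kg/m³.
Weight W = mg = 103000 × 9.81 = 1.01×10^6 N.
V_stall = √(2W/(ρ·S·CL,max)) = √(2 × 1.01×10^6 / (0.59 × 246 × 1.94))
V_stall = √7177 = 84.7 m/s

V_stall = 84.7 m/s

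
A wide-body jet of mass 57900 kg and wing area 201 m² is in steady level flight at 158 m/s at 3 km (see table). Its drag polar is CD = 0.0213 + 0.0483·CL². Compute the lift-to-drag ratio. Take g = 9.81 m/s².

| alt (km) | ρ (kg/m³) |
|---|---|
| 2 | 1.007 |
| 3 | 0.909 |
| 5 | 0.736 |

L/D = 10.3

At 3 km, from the table: ρ = 0.909 kg/m³.
In steady level flight, lift balances weight: W = mg = 57900 × 9.81 = 5.68×10^5 N.
q = ½ρv² = ½ × 0.909 × 158² = 11350 Pa.
CL = 2W/(ρv²S) = 2×5.68×10^5/(0.909×158²×201) = 0.2491.
CD = 0.0213 + 0.0483 × 0.2491² = 0.0243.
L/D = CL/CD = 0.2491 / 0.0243 = 10.3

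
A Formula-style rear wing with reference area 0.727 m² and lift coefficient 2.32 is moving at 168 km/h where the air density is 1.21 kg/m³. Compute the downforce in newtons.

Convert speed: v = 168 km/h ÷ 3.6 = 46.67 m/s.
Dynamic pressure q = ½ρv² = ½ × 1.21 × 46.67² = 1318 Pa.
L = q·S·CL = 1318 × 0.727 × 2.32 = 2220 N

L = 2220 N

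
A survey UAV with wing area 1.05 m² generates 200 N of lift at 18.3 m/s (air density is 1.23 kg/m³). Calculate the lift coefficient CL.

CL = 0.925

From L = ½ρv²S·CL, rearranging gives CL = 2L/(ρv²S).
CL = 2 × 200 / (1.23 × 18.3² × 1.05) = 0.925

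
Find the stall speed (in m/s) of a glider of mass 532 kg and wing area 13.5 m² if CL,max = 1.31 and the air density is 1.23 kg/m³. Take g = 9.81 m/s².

At stall, lift equals weight: L = W = m·g = 532 × 9.81 = 5219 N.
From L = ½ρV²S·CL,max = W: V_stall = √(2W/(ρSCL,max)) = √(2·5219/(1.23·13.5·1.31))
V_stall = √479.8 = 21.9 m/s

V_stall = 21.9 m/s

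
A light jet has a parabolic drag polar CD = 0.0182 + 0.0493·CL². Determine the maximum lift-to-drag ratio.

(L/D)max = 16.7

For CD = CD0 + K·CL², (L/D)max occurs at CL* = √(CD0/K) and equals 1/(2√(K·CD0)).
(L/D)max = 1/(2√(0.0493 × 0.0182)) = 1/(2 × 0.02995) = 16.7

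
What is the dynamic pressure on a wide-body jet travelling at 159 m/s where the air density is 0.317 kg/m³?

q = 4010 Pa

q = ½ρv² = ½ × 0.317 × 159² = 4010 Pa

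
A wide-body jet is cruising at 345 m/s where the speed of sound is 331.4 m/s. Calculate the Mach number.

M = v/a = 345 / 331.4 = 1.04

M = 1.04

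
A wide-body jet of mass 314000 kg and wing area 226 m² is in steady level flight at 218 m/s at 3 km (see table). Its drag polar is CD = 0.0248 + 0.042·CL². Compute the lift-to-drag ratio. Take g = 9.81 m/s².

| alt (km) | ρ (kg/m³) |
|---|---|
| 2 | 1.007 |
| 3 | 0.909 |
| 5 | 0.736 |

L/D = 15.2

At 3 km, from the table: ρ = 0.909 kg/m³.
Weight W = mg = 314000 × 9.81 = 3.0803×10^6 N; in level flight L = W.
q = ½ρv² = ½ × 0.909 × 218² = 21600 Pa.
CL = W/(q·S) = 3.0803×10^6 / (21600 × 226) = 0.631.
CD = 0.0248 + 0.042 × 0.631² = 0.04152.
L/D = CL/CD = 0.631 / 0.04152 = 15.2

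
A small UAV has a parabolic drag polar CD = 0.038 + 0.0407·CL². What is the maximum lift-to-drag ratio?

(L/D)max = 12.7

For CD = CD0 + K·CL², (L/D)max occurs at CL* = √(CD0/K) and equals 1/(2√(K·CD0)).
(L/D)max = 1/(2√(0.0407 × 0.038)) = 1/(2 × 0.03933) = 12.7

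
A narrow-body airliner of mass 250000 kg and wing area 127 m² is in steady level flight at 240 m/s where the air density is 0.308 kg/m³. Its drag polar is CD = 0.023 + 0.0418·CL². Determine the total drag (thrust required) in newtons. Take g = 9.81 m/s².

D = 2.49×10^5 N

In steady level flight, lift balances weight: W = mg = 250000 × 9.81 = 2.4525×10^6 N.
q = ½ρv² = ½ × 0.308 × 240² = 8870 Pa.
Required CL = L/(qS) = 2.4525×10^6/(8870·127) = 2.177.
CD = 0.023 + 0.0418 × 2.177² = 0.2211.
D = q·S·CD = 8870 × 127 × 0.2211 = 2.491×10^5 N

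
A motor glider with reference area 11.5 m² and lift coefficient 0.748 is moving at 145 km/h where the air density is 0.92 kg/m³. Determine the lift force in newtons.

Convert speed: v = 145 km/h ÷ 3.6 = 40.28 m/s.
Dynamic pressure q = ½ρv² = ½ × 0.92 × 40.28² = 746.3 Pa.
L = q·S·CL = 746.3 × 11.5 × 0.748 = 6420 N ≈ 6.42 kN

L = 6420 N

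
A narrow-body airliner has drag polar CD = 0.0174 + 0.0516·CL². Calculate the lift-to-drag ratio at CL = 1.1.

L/D = 13.8

CD = 0.0174 + 0.0516 × 1.1² = 0.07984
L/D = CL/CD = 1.1 / 0.07984 = 13.8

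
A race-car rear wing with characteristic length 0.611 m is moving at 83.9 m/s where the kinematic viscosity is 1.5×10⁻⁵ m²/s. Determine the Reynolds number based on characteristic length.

Re = 3.42×10^6

Re = v·c/ν = 83.9 × 0.611 / (1.5×10⁻⁵) = 3.42×10^6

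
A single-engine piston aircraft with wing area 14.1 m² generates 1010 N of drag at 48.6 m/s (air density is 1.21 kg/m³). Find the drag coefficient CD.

CD = 0.0501

From D = ½ρv²S·CD, rearranging gives CD = 2D/(ρv²S).
CD = 2 × 1010 / (1.21 × 48.6² × 14.1) = 0.0501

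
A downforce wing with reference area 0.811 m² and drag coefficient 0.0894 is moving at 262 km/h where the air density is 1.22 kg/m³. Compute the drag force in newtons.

Convert speed: v = 262 km/h ÷ 3.6 = 72.78 m/s.
D = ½ρv²S·CD = ½ × 1.22 × 72.78² × 0.811 × 0.0894 = 234 N

D = 234 N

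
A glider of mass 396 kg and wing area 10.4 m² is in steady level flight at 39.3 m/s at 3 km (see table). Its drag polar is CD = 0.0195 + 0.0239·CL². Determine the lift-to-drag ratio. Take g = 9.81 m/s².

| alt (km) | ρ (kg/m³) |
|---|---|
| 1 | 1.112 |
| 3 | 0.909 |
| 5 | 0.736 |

At 3 km, from the table: ρ = 0.909 kg/m³.
Level flight ⇒ L = W = m·g = 396 × 9.81 = 3884.8 N.
Dynamic pressure q = 0.5 × 0.909 × 39.3² = 702 Pa.
Required CL = L/(qS) = 3884.8/(702·10.4) = 0.5321.
CD = 0.0195 + 0.0239 × 0.5321² = 0.02627.
L/D = CL/CD = 0.5321 / 0.02627 = 20.3

L/D = 20.3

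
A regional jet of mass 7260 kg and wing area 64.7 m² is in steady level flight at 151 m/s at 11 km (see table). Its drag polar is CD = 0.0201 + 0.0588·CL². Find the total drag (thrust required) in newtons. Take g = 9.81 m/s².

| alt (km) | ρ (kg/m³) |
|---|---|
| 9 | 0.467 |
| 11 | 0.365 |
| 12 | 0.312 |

At 11 km, from the table: ρ = 0.365 kg/m³.
Level flight ⇒ L = W = m·g = 7260 × 9.81 = 71221 N.
Dynamic pressure q = 0.5 × 0.365 × 151² = 4161 Pa.
CL = W/(q·S) = 71221 / (4161 × 64.7) = 0.2645.
CD = 0.0201 + 0.0588 × 0.2645² = 0.02421.
D = q·S·CD = 4161 × 64.7 × 0.02421 = 6519 N

D = 6520 N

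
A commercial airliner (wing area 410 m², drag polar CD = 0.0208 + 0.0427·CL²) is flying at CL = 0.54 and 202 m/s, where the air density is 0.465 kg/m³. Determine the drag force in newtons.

D = 1.29×10^5 N

CD = 0.0208 + 0.0427 × 0.54² = 0.03325
D = ½ρv²S·CD = ½ × 0.465 × 202² × 410 × 0.03325 = 1.29×10^5 N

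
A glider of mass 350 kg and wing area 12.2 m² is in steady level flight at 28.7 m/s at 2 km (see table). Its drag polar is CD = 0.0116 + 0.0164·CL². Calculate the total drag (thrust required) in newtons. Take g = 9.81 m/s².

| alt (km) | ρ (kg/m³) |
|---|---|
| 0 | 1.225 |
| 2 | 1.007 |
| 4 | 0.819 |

At 2 km, from the table: ρ = 1.007 kg/m³.
Weight W = mg = 350 × 9.81 = 3433.5 N; in level flight L = W.
Dynamic pressure q = 0.5 × 1.007 × 28.7² = 414.7 Pa.
Required CL = L/(qS) = 3433.5/(414.7·12.2) = 0.6786.
CD = 0.0116 + 0.0164 × 0.6786² = 0.01915.
D = q·S·CD = 414.7 × 12.2 × 0.01915 = 96.9 N

D = 96.9 N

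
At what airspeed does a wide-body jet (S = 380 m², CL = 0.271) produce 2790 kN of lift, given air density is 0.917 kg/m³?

L = ½ρv²S·CL ⇒ v = √(2L/(ρ·S·CL))
v = √(2 × 2.79×10^6 / (0.917 × 380 × 0.271)) = √59090 = 243 m/s

v = 243 m/s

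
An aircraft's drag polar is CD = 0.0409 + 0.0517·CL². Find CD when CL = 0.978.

CD = 0.0904

CD = 0.0409 + 0.0517 × 0.978² = 0.0409 + 0.04945 = 0.0904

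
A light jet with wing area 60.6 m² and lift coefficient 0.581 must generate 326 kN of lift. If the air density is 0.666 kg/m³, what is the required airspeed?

v = 167 m/s

L = ½ρv²S·CL ⇒ v = √(2L/(ρ·S·CL))
v = √(2 × 3.26×10^5 / (0.666 × 60.6 × 0.581)) = √27810 = 167 m/s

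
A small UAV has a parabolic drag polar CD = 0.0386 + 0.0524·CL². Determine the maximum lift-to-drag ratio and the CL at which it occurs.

(L/D)max = 11.1, at CL = 0.858

For CD = CD0 + K·CL², (L/D)max occurs at CL* = √(CD0/K) and equals 1/(2√(K·CD0)).
(L/D)max = 1/(2√(0.0524 × 0.0386)) = 1/(2 × 0.04497) = 11.1
CL* = √(0.0386/0.0524) = 0.858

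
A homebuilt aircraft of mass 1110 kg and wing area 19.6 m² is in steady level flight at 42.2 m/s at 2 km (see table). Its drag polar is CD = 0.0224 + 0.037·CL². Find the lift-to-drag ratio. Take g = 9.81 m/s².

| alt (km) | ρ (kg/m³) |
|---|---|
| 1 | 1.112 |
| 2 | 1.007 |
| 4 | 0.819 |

L/D = 16.9

At 2 km, from the table: ρ = 1.007 kg/m³.
In steady level flight, lift balances weight: W = mg = 1110 × 9.81 = 10889 N.
q = ½ρv² = ½ × 1.007 × 42.2² = 896.7 Pa.
CL = 2W/(ρv²S) = 2×10889/(1.007×42.2²×19.6) = 0.6196.
CD = 0.0224 + 0.037 × 0.6196² = 0.0366.
L/D = CL/CD = 0.6196 / 0.0366 = 16.9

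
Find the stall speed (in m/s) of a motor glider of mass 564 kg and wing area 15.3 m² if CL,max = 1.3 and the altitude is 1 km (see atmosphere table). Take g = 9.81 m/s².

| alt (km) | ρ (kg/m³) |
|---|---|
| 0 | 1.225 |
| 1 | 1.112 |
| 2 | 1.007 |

At 1 km, from the table: ρ = 1.112 kg/m³.
Stall occurs when L = W at CL,max. W = mg = 564 × 9.81 = 5533 N.
From L = ½ρV²S·CL,max = W: V_stall = √(2W/(ρSCL,max)) = √(2·5533/(1.112·15.3·1.3))
V_stall = √500.3 = 22.4 m/s

V_stall = 22.4 m/s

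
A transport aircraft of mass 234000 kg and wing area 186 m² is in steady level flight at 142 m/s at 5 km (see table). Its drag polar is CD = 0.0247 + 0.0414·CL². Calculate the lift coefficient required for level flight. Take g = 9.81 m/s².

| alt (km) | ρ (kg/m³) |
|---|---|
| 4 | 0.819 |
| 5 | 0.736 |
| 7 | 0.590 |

At 5 km, from the table: ρ = 0.736 kg/m³.
Level flight ⇒ L = W = m·g = 234000 × 9.81 = 2.2955×10^6 N.
Dynamic pressure q = 0.5 × 0.736 × 142² = 7420 Pa.
CL = W/(q·S) = 2.2955×10^6 / (7420 × 186) = 1.663.

CL = 1.66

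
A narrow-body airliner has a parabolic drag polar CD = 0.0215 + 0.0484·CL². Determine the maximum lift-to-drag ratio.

(L/D)max = 15.5

For CD = CD0 + K·CL², (L/D)max occurs at CL* = √(CD0/K) and equals 1/(2√(K·CD0)).
(L/D)max = 1/(2√(0.0484 × 0.0215)) = 1/(2 × 0.03226) = 15.5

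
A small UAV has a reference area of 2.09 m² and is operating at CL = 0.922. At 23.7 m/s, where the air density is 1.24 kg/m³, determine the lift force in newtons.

L = ½ρv²S·CL = ½ × 1.24 × 23.7² × 2.09 × 0.922 = 671 N

L = 671 N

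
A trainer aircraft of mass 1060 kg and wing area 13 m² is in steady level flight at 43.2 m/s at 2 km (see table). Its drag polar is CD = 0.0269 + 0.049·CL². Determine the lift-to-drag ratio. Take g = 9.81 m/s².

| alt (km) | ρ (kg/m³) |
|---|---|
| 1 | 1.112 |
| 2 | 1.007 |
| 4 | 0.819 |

L/D = 13.6

At 2 km, from the table: ρ = 1.007 kg/m³.
Level flight ⇒ L = W = m·g = 1060 × 9.81 = 10399 N.
q = ½ρv² = ½ × 1.007 × 43.2² = 939.7 Pa.
CL = W/(q·S) = 10399 / (939.7 × 13) = 0.8513.
CD = 0.0269 + 0.049 × 0.8513² = 0.06241.
L/D = CL/CD = 0.8513 / 0.06241 = 13.6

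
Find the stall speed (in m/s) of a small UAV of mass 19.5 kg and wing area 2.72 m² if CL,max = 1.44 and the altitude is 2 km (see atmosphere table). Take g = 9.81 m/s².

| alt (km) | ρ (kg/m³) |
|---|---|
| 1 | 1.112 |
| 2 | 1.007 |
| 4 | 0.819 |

At 2 km, from the table: ρ = 1.007 kg/m³.
Stall occurs when L = W at CL,max. W = mg = 19.5 × 9.81 = 191.3 N.
V_stall = √(2W/(ρ·S·CL,max)) = √(2 × 191.3 / (1.007 × 2.72 × 1.44))
V_stall = √97 = 9.85 m/s

V_stall = 9.85 m/s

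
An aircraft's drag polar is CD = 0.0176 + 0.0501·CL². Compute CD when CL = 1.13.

CD = 0.0176 + 0.0501 × 1.13² = 0.0176 + 0.06397 = 0.0816

CD = 0.0816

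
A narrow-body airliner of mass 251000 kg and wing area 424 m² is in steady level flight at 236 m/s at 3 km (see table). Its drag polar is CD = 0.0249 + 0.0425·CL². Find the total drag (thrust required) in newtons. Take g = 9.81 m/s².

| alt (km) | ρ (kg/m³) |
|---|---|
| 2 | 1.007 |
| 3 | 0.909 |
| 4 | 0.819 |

D = 2.91×10^5 N

At 3 km, from the table: ρ = 0.909 kg/m³.
Level flight ⇒ L = W = m·g = 251000 × 9.81 = 2.4623×10^6 N.
q = ½ρv² = ½ × 0.909 × 236² = 25310 Pa.
Required CL = L/(qS) = 2.4623×10^6/(25310·424) = 0.2294.
CD = 0.0249 + 0.0425 × 0.2294² = 0.02714.
D = q·S·CD = 25310 × 424 × 0.02714 = 2.913×10^5 N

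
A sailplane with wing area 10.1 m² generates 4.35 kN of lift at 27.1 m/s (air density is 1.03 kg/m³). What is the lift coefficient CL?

CL = 1.14

From L = ½ρv²S·CL, rearranging gives CL = 2L/(ρv²S).
CL = 2 × 4350 / (1.03 × 27.1² × 10.1) = 1.14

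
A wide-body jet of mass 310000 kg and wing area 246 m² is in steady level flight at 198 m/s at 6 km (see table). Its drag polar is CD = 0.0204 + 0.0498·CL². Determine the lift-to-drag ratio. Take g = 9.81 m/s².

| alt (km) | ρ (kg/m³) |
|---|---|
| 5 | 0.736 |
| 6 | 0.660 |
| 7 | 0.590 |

L/D = 14.5

At 6 km, from the table: ρ = 0.660 kg/m³.
Weight W = mg = 310000 × 9.81 = 3.0411×10^6 N; in level flight L = W.
Dynamic pressure q = 0.5 × 0.66 × 198² = 12940 Pa.
CL = W/(q·S) = 3.0411×10^6 / (12940 × 246) = 0.9555.
CD = 0.0204 + 0.0498 × 0.9555² = 0.06587.
L/D = CL/CD = 0.9555 / 0.06587 = 14.5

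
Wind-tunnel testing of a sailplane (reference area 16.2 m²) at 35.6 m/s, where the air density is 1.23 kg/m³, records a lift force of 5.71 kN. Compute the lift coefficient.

CL = 0.452

From L = ½ρv²S·CL, rearranging gives CL = 2L/(ρv²S).
CL = 2 × 5710 / (1.23 × 35.6² × 16.2) = 0.452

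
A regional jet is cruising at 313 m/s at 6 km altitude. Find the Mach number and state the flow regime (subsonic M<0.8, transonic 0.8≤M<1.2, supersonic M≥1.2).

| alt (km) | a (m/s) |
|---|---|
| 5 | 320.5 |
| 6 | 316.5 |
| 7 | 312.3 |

At 6 km, from the table: a = 316.5 m/s.
M = v/a = 313 / 316.5 = 0.989
M = 0.989 → transonic.

M = 0.989 (transonic)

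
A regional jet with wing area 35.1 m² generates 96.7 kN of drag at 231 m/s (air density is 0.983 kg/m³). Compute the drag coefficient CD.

CD = 0.105

From D = ½ρv²S·CD, rearranging gives CD = 2D/(ρv²S).
CD = 2 × 96700 / (0.983 × 231² × 35.1) = 0.105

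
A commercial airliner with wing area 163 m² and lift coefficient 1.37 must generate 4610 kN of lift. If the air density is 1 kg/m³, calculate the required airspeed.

v = 203 m/s

L = ½ρv²S·CL ⇒ v = √(2L/(ρ·S·CL))
v = √(2 × 4.61×10^6 / (1 × 163 × 1.37)) = √41290 = 203 m/s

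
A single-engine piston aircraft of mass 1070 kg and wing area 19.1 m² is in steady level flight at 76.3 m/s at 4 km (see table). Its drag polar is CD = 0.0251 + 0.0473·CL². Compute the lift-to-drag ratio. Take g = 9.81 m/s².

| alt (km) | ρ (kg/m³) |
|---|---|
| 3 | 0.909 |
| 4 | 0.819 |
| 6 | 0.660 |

At 4 km, from the table: ρ = 0.819 kg/m³.
Weight W = mg = 1070 × 9.81 = 10497 N; in level flight L = W.
Dynamic pressure q = 0.5 × 0.819 × 76.3² = 2384 Pa.
CL = W/(q·S) = 10497 / (2384 × 19.1) = 0.2305.
CD = 0.0251 + 0.0473 × 0.2305² = 0.02761.
L/D = CL/CD = 0.2305 / 0.02761 = 8.35

L/D = 8.35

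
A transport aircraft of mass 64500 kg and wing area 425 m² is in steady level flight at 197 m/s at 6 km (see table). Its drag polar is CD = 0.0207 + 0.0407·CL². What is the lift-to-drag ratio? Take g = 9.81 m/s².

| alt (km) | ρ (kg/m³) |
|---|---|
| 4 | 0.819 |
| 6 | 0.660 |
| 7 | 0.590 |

L/D = 5.47

At 6 km, from the table: ρ = 0.660 kg/m³.
Weight W = mg = 64500 × 9.81 = 6.3274×10^5 N; in level flight L = W.
q = ½ρv² = ½ × 0.66 × 197² = 12810 Pa.
CL = 2W/(ρv²S) = 2×6.3274×10^5/(0.66×197²×425) = 0.1163.
CD = 0.0207 + 0.0407 × 0.1163² = 0.02125.
L/D = CL/CD = 0.1163 / 0.02125 = 5.47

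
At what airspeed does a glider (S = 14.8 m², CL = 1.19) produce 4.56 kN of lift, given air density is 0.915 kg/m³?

L = ½ρv²S·CL ⇒ v = √(2L/(ρ·S·CL))
v = √(2 × 4560 / (0.915 × 14.8 × 1.19)) = √565.9 = 23.8 m/s

v = 23.8 m/s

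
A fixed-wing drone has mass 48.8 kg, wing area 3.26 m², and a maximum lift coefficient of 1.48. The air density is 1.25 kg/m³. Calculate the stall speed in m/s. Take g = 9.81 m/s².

At stall, lift equals weight: L = W = m·g = 48.8 × 9.81 = 478.7 N.
From L = ½ρV²S·CL,max = W: V_stall = √(2W/(ρSCL,max)) = √(2·478.7/(1.25·3.26·1.48))
V_stall = √158.8 = 12.6 m/s

V_stall = 12.6 m/s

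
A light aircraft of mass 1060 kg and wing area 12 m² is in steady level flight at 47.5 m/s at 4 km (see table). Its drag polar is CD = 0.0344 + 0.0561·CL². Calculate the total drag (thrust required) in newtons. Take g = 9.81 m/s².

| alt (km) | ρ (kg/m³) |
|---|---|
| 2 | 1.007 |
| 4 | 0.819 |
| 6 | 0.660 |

At 4 km, from the table: ρ = 0.819 kg/m³.
Weight W = mg = 1060 × 9.81 = 10399 N; in level flight L = W.
Dynamic pressure q = 0.5 × 0.819 × 47.5² = 923.9 Pa.
Required CL = L/(qS) = 10399/(923.9·12) = 0.9379.
CD = 0.0344 + 0.0561 × 0.9379² = 0.08375.
D = q·S·CD = 923.9 × 12 × 0.08375 = 928.5 N

D = 929 N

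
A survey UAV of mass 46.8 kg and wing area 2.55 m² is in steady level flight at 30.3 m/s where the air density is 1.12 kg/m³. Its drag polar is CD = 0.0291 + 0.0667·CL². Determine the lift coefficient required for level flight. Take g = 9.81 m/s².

CL = 0.35

Weight W = mg = 46.8 × 9.81 = 459.11 N; in level flight L = W.
q = ½ρv² = ½ × 1.12 × 30.3² = 514.1 Pa.
CL = W/(q·S) = 459.11 / (514.1 × 2.55) = 0.3502.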